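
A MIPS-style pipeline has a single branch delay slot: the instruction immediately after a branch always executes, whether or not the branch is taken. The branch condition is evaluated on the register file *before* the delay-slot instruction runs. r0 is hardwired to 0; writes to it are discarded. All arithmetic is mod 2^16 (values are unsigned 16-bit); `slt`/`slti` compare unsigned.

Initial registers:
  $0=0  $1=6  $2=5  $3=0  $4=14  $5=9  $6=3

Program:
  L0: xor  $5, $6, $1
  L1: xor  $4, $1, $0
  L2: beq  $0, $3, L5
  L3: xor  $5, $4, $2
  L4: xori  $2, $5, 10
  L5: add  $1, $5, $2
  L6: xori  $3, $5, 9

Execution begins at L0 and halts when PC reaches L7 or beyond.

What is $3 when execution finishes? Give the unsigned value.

PC=0  xor  $5, $6, $1        | $0=0 $1=6 $2=5 $3=0 $4=14 $5=5 $6=3
PC=1  xor  $4, $1, $0        | $0=0 $1=6 $2=5 $3=0 $4=6 $5=5 $6=3
PC=2  beq  $0, $3, L5        | $0=0 $1=6 $2=5 $3=0 $4=6 $5=5 $6=3  [TAKEN]
PC=3  xor  $5, $4, $2        | $0=0 $1=6 $2=5 $3=0 $4=6 $5=3 $6=3
PC=5  add  $1, $5, $2        | $0=0 $1=8 $2=5 $3=0 $4=6 $5=3 $6=3
PC=6  xori  $3, $5, 9        | $0=0 $1=8 $2=5 $3=10 $4=6 $5=3 $6=3

10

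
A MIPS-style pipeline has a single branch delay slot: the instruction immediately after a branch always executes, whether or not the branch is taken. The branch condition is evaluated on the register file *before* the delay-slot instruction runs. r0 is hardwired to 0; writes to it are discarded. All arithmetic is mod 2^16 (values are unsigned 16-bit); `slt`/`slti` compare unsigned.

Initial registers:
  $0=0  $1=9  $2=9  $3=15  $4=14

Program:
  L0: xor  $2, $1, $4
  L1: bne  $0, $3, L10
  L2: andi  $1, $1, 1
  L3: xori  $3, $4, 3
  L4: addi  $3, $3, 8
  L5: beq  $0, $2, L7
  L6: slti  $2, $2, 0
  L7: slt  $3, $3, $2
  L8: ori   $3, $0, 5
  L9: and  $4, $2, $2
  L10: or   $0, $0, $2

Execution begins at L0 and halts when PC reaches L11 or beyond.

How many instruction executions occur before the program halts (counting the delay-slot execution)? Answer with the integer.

4

  step pc=0: xor  $2, $1, $4  regs=(0,9,7,15,14)
  step pc=1: bne  $0, $3, L10  cond=T  regs=(0,9,7,15,14)
  step pc=2: andi  $1, $1, 1  regs=(0,1,7,15,14)
  step pc=10: or   $0, $0, $2  regs=(0,1,7,15,14)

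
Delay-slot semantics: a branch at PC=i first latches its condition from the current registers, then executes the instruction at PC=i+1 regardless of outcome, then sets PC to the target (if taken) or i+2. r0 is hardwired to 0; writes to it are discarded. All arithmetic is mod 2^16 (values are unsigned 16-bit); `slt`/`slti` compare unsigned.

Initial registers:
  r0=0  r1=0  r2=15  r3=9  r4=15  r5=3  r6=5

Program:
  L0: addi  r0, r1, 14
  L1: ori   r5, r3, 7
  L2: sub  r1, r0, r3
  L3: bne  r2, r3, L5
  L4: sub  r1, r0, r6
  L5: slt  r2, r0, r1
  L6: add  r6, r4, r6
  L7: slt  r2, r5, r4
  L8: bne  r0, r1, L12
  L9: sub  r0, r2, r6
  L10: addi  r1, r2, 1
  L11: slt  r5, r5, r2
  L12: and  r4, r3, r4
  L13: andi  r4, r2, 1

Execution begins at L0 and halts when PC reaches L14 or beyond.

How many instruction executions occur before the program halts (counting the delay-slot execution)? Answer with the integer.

  step pc=0: addi  r0, r1, 14  regs=(0,0,15,9,15,3,5)
  step pc=1: ori   r5, r3, 7  regs=(0,0,15,9,15,15,5)
  step pc=2: sub  r1, r0, r3  regs=(0,65527,15,9,15,15,5)
  step pc=3: bne  r2, r3, L5  cond=T  regs=(0,65527,15,9,15,15,5)
  step pc=4: sub  r1, r0, r6  regs=(0,65531,15,9,15,15,5)
  step pc=5: slt  r2, r0, r1  regs=(0,65531,1,9,15,15,5)
  step pc=6: add  r6, r4, r6  regs=(0,65531,1,9,15,15,20)
  step pc=7: slt  r2, r5, r4  regs=(0,65531,0,9,15,15,20)
  step pc=8: bne  r0, r1, L12  cond=T  regs=(0,65531,0,9,15,15,20)
  step pc=9: sub  r0, r2, r6  regs=(0,65531,0,9,15,15,20)
  step pc=12: and  r4, r3, r4  regs=(0,65531,0,9,9,15,20)
  step pc=13: andi  r4, r2, 1  regs=(0,65531,0,9,0,15,20)

12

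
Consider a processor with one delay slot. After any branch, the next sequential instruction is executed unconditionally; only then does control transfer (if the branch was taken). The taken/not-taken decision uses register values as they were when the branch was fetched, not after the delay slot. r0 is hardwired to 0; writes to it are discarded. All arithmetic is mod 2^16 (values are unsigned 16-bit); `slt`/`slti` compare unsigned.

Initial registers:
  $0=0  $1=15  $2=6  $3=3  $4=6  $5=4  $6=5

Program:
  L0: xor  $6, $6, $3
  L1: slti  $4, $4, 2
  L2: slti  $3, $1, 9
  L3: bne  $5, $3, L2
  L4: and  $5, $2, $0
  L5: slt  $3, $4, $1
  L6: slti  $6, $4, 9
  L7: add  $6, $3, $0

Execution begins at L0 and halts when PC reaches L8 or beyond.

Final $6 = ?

  step pc=0: xor  $6, $6, $3  regs=(0,15,6,3,6,4,6)
  step pc=1: slti  $4, $4, 2  regs=(0,15,6,3,0,4,6)
  step pc=2: slti  $3, $1, 9  regs=(0,15,6,0,0,4,6)
  step pc=3: bne  $5, $3, L2  cond=T  regs=(0,15,6,0,0,4,6)
  step pc=4: and  $5, $2, $0  regs=(0,15,6,0,0,0,6)
  step pc=2: slti  $3, $1, 9  regs=(0,15,6,0,0,0,6)
  step pc=3: bne  $5, $3, L2  cond=F  regs=(0,15,6,0,0,0,6)
  step pc=4: and  $5, $2, $0  regs=(0,15,6,0,0,0,6)
  step pc=5: slt  $3, $4, $1  regs=(0,15,6,1,0,0,6)
  step pc=6: slti  $6, $4, 9  regs=(0,15,6,1,0,0,1)
  step pc=7: add  $6, $3, $0  regs=(0,15,6,1,0,0,1)

1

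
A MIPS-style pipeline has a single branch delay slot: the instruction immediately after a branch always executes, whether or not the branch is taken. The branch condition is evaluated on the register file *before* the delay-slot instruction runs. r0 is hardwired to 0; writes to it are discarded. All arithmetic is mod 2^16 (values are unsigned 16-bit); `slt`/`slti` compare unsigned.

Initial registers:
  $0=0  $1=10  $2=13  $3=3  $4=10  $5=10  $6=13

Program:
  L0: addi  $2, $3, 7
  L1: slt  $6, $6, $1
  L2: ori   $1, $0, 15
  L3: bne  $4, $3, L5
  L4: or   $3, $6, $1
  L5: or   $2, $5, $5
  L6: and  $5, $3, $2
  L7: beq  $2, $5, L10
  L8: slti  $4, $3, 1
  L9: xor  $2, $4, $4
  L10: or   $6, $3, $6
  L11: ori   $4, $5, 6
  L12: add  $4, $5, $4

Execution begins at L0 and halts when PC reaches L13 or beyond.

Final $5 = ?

  step pc=0: addi  $2, $3, 7  regs=(0,10,10,3,10,10,13)
  step pc=1: slt  $6, $6, $1  regs=(0,10,10,3,10,10,0)
  step pc=2: ori   $1, $0, 15  regs=(0,15,10,3,10,10,0)
  step pc=3: bne  $4, $3, L5  cond=T  regs=(0,15,10,3,10,10,0)
  step pc=4: or   $3, $6, $1  regs=(0,15,10,15,10,10,0)
  step pc=5: or   $2, $5, $5  regs=(0,15,10,15,10,10,0)
  step pc=6: and  $5, $3, $2  regs=(0,15,10,15,10,10,0)
  step pc=7: beq  $2, $5, L10  cond=T  regs=(0,15,10,15,10,10,0)
  step pc=8: slti  $4, $3, 1  regs=(0,15,10,15,0,10,0)
  step pc=10: or   $6, $3, $6  regs=(0,15,10,15,0,10,15)
  step pc=11: ori   $4, $5, 6  regs=(0,15,10,15,14,10,15)
  step pc=12: add  $4, $5, $4  regs=(0,15,10,15,24,10,15)

10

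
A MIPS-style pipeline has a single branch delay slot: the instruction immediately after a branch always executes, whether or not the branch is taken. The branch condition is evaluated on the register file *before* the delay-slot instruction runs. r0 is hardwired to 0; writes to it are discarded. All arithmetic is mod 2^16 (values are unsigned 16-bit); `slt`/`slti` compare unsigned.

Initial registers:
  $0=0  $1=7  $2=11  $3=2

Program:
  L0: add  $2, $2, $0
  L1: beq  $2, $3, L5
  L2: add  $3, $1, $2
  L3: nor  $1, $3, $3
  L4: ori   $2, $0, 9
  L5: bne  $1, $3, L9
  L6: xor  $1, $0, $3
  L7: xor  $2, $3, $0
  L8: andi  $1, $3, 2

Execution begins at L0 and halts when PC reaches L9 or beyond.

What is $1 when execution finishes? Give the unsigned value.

18

[0] add  $2, $2, $0  →  {$0:0, $1:7, $2:11, $3:2}
[1] beq  $2, $3, L5  →  {$0:0, $1:7, $2:11, $3:2}  ⟨branch fallthrough⟩
[2] add  $3, $1, $2  →  {$0:0, $1:7, $2:11, $3:18}
[3] nor  $1, $3, $3  →  {$0:0, $1:65517, $2:11, $3:18}
[4] ori   $2, $0, 9  →  {$0:0, $1:65517, $2:9, $3:18}
[5] bne  $1, $3, L9  →  {$0:0, $1:65517, $2:9, $3:18}  ⟨branch taken⟩
[6] xor  $1, $0, $3  →  {$0:0, $1:18, $2:9, $3:18}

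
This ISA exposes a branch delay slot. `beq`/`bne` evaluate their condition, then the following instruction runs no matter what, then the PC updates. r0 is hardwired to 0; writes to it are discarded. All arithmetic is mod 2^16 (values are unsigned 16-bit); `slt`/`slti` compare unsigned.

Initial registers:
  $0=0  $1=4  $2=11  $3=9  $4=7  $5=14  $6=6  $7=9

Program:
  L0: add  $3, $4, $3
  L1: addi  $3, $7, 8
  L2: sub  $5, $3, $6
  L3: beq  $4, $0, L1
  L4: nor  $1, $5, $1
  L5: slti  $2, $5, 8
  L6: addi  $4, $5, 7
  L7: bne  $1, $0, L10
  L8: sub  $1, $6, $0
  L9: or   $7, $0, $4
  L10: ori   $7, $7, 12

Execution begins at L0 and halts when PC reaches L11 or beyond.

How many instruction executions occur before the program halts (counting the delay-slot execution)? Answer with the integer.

10

PC=0  add  $3, $4, $3        | $0=0 $1=4 $2=11 $3=16 $4=7 $5=14 $6=6 $7=9
PC=1  addi  $3, $7, 8        | $0=0 $1=4 $2=11 $3=17 $4=7 $5=14 $6=6 $7=9
PC=2  sub  $5, $3, $6        | $0=0 $1=4 $2=11 $3=17 $4=7 $5=11 $6=6 $7=9
PC=3  beq  $4, $0, L1        | $0=0 $1=4 $2=11 $3=17 $4=7 $5=11 $6=6 $7=9  [not taken]
PC=4  nor  $1, $5, $1        | $0=0 $1=65520 $2=11 $3=17 $4=7 $5=11 $6=6 $7=9
PC=5  slti  $2, $5, 8        | $0=0 $1=65520 $2=0 $3=17 $4=7 $5=11 $6=6 $7=9
PC=6  addi  $4, $5, 7        | $0=0 $1=65520 $2=0 $3=17 $4=18 $5=11 $6=6 $7=9
PC=7  bne  $1, $0, L10       | $0=0 $1=65520 $2=0 $3=17 $4=18 $5=11 $6=6 $7=9  [TAKEN]
PC=8  sub  $1, $6, $0        | $0=0 $1=6 $2=0 $3=17 $4=18 $5=11 $6=6 $7=9
PC=10 ori   $7, $7, 12       | $0=0 $1=6 $2=0 $3=17 $4=18 $5=11 $6=6 $7=13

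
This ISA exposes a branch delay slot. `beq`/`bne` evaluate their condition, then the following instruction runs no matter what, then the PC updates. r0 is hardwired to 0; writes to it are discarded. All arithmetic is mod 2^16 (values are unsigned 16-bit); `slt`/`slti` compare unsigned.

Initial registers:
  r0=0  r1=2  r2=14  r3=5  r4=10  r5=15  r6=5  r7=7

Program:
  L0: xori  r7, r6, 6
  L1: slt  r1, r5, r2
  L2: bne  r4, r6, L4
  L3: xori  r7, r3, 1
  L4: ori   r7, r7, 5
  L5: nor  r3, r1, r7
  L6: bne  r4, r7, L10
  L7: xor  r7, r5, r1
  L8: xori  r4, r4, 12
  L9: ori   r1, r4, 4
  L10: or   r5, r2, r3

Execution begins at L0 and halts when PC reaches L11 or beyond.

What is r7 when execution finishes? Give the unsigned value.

15

[0] xori  r7, r6, 6  →  {r0:0, r1:2, r2:14, r3:5, r4:10, r5:15, r6:5, r7:3}
[1] slt  r1, r5, r2  →  {r0:0, r1:0, r2:14, r3:5, r4:10, r5:15, r6:5, r7:3}
[2] bne  r4, r6, L4  →  {r0:0, r1:0, r2:14, r3:5, r4:10, r5:15, r6:5, r7:3}  ⟨branch taken⟩
[3] xori  r7, r3, 1  →  {r0:0, r1:0, r2:14, r3:5, r4:10, r5:15, r6:5, r7:4}
[4] ori   r7, r7, 5  →  {r0:0, r1:0, r2:14, r3:5, r4:10, r5:15, r6:5, r7:5}
[5] nor  r3, r1, r7  →  {r0:0, r1:0, r2:14, r3:65530, r4:10, r5:15, r6:5, r7:5}
[6] bne  r4, r7, L10  →  {r0:0, r1:0, r2:14, r3:65530, r4:10, r5:15, r6:5, r7:5}  ⟨branch taken⟩
[7] xor  r7, r5, r1  →  {r0:0, r1:0, r2:14, r3:65530, r4:10, r5:15, r6:5, r7:15}
[10] or   r5, r2, r3  →  {r0:0, r1:0, r2:14, r3:65530, r4:10, r5:65534, r6:5, r7:15}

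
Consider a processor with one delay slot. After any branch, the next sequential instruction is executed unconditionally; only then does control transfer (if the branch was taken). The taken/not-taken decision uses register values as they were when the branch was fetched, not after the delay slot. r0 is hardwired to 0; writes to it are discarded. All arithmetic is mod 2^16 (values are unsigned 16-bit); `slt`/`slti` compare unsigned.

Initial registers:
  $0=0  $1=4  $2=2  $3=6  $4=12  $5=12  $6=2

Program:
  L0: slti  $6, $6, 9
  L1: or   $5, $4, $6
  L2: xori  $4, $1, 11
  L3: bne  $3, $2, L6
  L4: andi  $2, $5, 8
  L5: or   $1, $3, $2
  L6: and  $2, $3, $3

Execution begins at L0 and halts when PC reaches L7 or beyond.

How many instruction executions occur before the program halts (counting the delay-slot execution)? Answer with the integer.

#0 slti  $6, $6, 9 ; 0/4/2/6/12/12/1
#1 or   $5, $4, $6 ; 0/4/2/6/12/13/1
#2 xori  $4, $1, 11 ; 0/4/2/6/15/13/1
#3 bne  $3, $2, L6 ; 0/4/2/6/15/13/1 ; →target
#4 andi  $2, $5, 8 ; 0/4/8/6/15/13/1
#6 and  $2, $3, $3 ; 0/4/6/6/15/13/1

6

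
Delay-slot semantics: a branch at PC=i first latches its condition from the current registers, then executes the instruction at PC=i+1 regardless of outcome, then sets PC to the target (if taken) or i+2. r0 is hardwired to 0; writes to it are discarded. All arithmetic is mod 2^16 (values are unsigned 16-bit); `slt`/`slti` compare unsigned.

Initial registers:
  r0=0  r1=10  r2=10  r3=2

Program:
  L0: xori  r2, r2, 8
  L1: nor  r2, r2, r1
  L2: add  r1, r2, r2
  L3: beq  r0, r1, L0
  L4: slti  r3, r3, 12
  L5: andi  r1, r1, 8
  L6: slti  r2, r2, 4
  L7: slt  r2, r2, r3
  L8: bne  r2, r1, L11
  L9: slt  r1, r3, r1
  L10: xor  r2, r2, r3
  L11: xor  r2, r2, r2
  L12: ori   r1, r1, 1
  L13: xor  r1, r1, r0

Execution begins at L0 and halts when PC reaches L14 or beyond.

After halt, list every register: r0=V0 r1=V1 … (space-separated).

r0=0 r1=1 r2=0 r3=1

#0 xori  r2, r2, 8 ; 0/10/2/2
#1 nor  r2, r2, r1 ; 0/10/65525/2
#2 add  r1, r2, r2 ; 0/65514/65525/2
#3 beq  r0, r1, L0 ; 0/65514/65525/2 ; →fallthru
#4 slti  r3, r3, 12 ; 0/65514/65525/1
#5 andi  r1, r1, 8 ; 0/8/65525/1
#6 slti  r2, r2, 4 ; 0/8/0/1
#7 slt  r2, r2, r3 ; 0/8/1/1
#8 bne  r2, r1, L11 ; 0/8/1/1 ; →target
#9 slt  r1, r3, r1 ; 0/1/1/1
#11 xor  r2, r2, r2 ; 0/1/0/1
#12 ori   r1, r1, 1 ; 0/1/0/1
#13 xor  r1, r1, r0 ; 0/1/0/1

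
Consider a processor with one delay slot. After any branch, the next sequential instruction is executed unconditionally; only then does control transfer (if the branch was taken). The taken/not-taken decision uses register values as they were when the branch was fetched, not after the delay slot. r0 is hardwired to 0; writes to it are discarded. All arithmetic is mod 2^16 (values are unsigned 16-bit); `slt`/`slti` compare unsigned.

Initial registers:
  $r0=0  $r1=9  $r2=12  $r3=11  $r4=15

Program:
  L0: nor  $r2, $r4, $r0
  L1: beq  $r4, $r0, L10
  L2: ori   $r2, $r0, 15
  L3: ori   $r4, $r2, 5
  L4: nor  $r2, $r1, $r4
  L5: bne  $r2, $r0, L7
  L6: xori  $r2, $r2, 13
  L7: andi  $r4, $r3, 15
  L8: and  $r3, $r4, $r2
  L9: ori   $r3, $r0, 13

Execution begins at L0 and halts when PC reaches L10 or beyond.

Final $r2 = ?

[0] nor  $r2, $r4, $r0  →  {$r0:0, $r1:9, $r2:65520, $r3:11, $r4:15}
[1] beq  $r4, $r0, L10  →  {$r0:0, $r1:9, $r2:65520, $r3:11, $r4:15}  ⟨branch fallthrough⟩
[2] ori   $r2, $r0, 15  →  {$r0:0, $r1:9, $r2:15, $r3:11, $r4:15}
[3] ori   $r4, $r2, 5  →  {$r0:0, $r1:9, $r2:15, $r3:11, $r4:15}
[4] nor  $r2, $r1, $r4  →  {$r0:0, $r1:9, $r2:65520, $r3:11, $r4:15}
[5] bne  $r2, $r0, L7  →  {$r0:0, $r1:9, $r2:65520, $r3:11, $r4:15}  ⟨branch taken⟩
[6] xori  $r2, $r2, 13  →  {$r0:0, $r1:9, $r2:65533, $r3:11, $r4:15}
[7] andi  $r4, $r3, 15  →  {$r0:0, $r1:9, $r2:65533, $r3:11, $r4:11}
[8] and  $r3, $r4, $r2  →  {$r0:0, $r1:9, $r2:65533, $r3:9, $r4:11}
[9] ori   $r3, $r0, 13  →  {$r0:0, $r1:9, $r2:65533, $r3:13, $r4:11}

65533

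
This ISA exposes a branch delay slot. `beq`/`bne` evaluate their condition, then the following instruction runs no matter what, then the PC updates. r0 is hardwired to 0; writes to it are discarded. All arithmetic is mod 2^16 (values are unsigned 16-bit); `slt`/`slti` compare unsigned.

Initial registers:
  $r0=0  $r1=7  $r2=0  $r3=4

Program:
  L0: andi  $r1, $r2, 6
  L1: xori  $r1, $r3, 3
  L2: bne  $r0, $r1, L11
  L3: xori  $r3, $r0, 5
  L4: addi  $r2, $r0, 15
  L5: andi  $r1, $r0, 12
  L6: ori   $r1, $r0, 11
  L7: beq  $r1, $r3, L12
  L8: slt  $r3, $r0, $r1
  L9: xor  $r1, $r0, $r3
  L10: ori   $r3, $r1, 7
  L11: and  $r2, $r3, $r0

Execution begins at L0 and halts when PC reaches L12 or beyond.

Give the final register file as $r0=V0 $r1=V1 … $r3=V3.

$r0=0 $r1=7 $r2=0 $r3=5

[0] andi  $r1, $r2, 6  →  {$r0:0, $r1:0, $r2:0, $r3:4}
[1] xori  $r1, $r3, 3  →  {$r0:0, $r1:7, $r2:0, $r3:4}
[2] bne  $r0, $r1, L11  →  {$r0:0, $r1:7, $r2:0, $r3:4}  ⟨branch taken⟩
[3] xori  $r3, $r0, 5  →  {$r0:0, $r1:7, $r2:0, $r3:5}
[11] and  $r2, $r3, $r0  →  {$r0:0, $r1:7, $r2:0, $r3:5}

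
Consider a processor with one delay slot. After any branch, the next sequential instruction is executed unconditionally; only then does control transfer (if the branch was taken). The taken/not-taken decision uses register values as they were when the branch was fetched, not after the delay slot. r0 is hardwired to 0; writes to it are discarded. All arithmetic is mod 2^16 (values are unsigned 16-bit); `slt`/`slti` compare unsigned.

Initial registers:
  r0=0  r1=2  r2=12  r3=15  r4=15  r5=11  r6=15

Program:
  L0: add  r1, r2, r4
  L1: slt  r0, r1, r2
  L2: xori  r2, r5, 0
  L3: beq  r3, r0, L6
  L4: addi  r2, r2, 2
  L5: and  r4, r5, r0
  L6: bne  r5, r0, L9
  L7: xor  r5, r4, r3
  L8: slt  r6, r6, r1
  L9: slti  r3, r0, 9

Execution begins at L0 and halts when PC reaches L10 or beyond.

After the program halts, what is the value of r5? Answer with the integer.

15

PC=0  add  r1, r2, r4        | r0=0 r1=27 r2=12 r3=15 r4=15 r5=11 r6=15
PC=1  slt  r0, r1, r2        | r0=0 r1=27 r2=12 r3=15 r4=15 r5=11 r6=15
PC=2  xori  r2, r5, 0        | r0=0 r1=27 r2=11 r3=15 r4=15 r5=11 r6=15
PC=3  beq  r3, r0, L6        | r0=0 r1=27 r2=11 r3=15 r4=15 r5=11 r6=15  [not taken]
PC=4  addi  r2, r2, 2        | r0=0 r1=27 r2=13 r3=15 r4=15 r5=11 r6=15
PC=5  and  r4, r5, r0        | r0=0 r1=27 r2=13 r3=15 r4=0 r5=11 r6=15
PC=6  bne  r5, r0, L9        | r0=0 r1=27 r2=13 r3=15 r4=0 r5=11 r6=15  [TAKEN]
PC=7  xor  r5, r4, r3        | r0=0 r1=27 r2=13 r3=15 r4=0 r5=15 r6=15
PC=9  slti  r3, r0, 9        | r0=0 r1=27 r2=13 r3=1 r4=0 r5=15 r6=15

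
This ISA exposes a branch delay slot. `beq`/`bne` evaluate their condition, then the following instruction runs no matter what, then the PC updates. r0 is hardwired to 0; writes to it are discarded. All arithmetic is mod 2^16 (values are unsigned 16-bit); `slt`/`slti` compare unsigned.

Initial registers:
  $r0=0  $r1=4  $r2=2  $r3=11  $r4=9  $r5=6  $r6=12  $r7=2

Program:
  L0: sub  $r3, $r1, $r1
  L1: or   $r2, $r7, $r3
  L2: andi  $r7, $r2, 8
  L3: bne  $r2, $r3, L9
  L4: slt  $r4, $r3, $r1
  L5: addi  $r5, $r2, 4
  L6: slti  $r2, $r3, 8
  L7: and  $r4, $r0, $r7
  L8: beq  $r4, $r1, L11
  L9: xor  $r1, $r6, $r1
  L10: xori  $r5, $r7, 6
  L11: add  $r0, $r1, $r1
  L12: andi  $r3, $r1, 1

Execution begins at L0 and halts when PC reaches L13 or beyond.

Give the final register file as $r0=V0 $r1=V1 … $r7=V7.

#0 sub  $r3, $r1, $r1 ; 0/4/2/0/9/6/12/2
#1 or   $r2, $r7, $r3 ; 0/4/2/0/9/6/12/2
#2 andi  $r7, $r2, 8 ; 0/4/2/0/9/6/12/0
#3 bne  $r2, $r3, L9 ; 0/4/2/0/9/6/12/0 ; →target
#4 slt  $r4, $r3, $r1 ; 0/4/2/0/1/6/12/0
#9 xor  $r1, $r6, $r1 ; 0/8/2/0/1/6/12/0
#10 xori  $r5, $r7, 6 ; 0/8/2/0/1/6/12/0
#11 add  $r0, $r1, $r1 ; 0/8/2/0/1/6/12/0
#12 andi  $r3, $r1, 1 ; 0/8/2/0/1/6/12/0

$r0=0 $r1=8 $r2=2 $r3=0 $r4=1 $r5=6 $r6=12 $r7=0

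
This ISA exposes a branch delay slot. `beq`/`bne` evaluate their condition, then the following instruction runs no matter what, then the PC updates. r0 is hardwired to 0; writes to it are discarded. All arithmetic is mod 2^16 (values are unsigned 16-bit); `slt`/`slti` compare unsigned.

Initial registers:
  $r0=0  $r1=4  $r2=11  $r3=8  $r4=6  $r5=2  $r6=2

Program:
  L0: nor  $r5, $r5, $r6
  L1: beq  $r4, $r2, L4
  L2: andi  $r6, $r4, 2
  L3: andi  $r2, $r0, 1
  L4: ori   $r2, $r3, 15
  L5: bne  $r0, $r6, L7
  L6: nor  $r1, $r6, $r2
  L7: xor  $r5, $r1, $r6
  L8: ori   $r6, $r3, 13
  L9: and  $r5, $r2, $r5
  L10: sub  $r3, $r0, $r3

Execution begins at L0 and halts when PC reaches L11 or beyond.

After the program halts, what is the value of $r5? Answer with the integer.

2

[0] nor  $r5, $r5, $r6  →  {$r0:0, $r1:4, $r2:11, $r3:8, $r4:6, $r5:65533, $r6:2}
[1] beq  $r4, $r2, L4  →  {$r0:0, $r1:4, $r2:11, $r3:8, $r4:6, $r5:65533, $r6:2}  ⟨branch fallthrough⟩
[2] andi  $r6, $r4, 2  →  {$r0:0, $r1:4, $r2:11, $r3:8, $r4:6, $r5:65533, $r6:2}
[3] andi  $r2, $r0, 1  →  {$r0:0, $r1:4, $r2:0, $r3:8, $r4:6, $r5:65533, $r6:2}
[4] ori   $r2, $r3, 15  →  {$r0:0, $r1:4, $r2:15, $r3:8, $r4:6, $r5:65533, $r6:2}
[5] bne  $r0, $r6, L7  →  {$r0:0, $r1:4, $r2:15, $r3:8, $r4:6, $r5:65533, $r6:2}  ⟨branch taken⟩
[6] nor  $r1, $r6, $r2  →  {$r0:0, $r1:65520, $r2:15, $r3:8, $r4:6, $r5:65533, $r6:2}
[7] xor  $r5, $r1, $r6  →  {$r0:0, $r1:65520, $r2:15, $r3:8, $r4:6, $r5:65522, $r6:2}
[8] ori   $r6, $r3, 13  →  {$r0:0, $r1:65520, $r2:15, $r3:8, $r4:6, $r5:65522, $r6:13}
[9] and  $r5, $r2, $r5  →  {$r0:0, $r1:65520, $r2:15, $r3:8, $r4:6, $r5:2, $r6:13}
[10] sub  $r3, $r0, $r3  →  {$r0:0, $r1:65520, $r2:15, $r3:65528, $r4:6, $r5:2, $r6:13}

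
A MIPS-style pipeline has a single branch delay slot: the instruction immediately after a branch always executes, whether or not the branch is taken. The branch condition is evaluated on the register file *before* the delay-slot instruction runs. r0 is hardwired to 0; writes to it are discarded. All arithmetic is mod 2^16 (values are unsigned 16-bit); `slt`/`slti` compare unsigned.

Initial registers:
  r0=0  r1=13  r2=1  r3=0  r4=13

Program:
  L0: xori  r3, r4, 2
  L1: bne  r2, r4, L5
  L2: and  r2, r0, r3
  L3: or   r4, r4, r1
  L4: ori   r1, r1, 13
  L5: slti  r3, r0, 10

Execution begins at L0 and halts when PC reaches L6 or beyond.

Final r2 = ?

0

[0] xori  r3, r4, 2  →  {r0:0, r1:13, r2:1, r3:15, r4:13}
[1] bne  r2, r4, L5  →  {r0:0, r1:13, r2:1, r3:15, r4:13}  ⟨branch taken⟩
[2] and  r2, r0, r3  →  {r0:0, r1:13, r2:0, r3:15, r4:13}
[5] slti  r3, r0, 10  →  {r0:0, r1:13, r2:0, r3:1, r4:13}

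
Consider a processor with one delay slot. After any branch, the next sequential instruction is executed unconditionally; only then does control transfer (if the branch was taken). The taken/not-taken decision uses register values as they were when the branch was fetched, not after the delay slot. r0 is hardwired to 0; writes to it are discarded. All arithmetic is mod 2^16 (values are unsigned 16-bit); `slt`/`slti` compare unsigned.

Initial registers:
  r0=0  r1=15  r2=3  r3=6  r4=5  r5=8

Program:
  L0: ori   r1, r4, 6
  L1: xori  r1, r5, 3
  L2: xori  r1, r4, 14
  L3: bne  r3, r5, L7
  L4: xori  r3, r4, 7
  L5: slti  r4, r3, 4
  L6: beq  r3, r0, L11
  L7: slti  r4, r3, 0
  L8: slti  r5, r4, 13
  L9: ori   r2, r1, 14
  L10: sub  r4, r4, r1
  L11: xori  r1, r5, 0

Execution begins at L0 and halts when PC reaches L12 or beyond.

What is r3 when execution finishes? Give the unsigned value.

2

#0 ori   r1, r4, 6 ; 0/7/3/6/5/8
#1 xori  r1, r5, 3 ; 0/11/3/6/5/8
#2 xori  r1, r4, 14 ; 0/11/3/6/5/8
#3 bne  r3, r5, L7 ; 0/11/3/6/5/8 ; →target
#4 xori  r3, r4, 7 ; 0/11/3/2/5/8
#7 slti  r4, r3, 0 ; 0/11/3/2/0/8
#8 slti  r5, r4, 13 ; 0/11/3/2/0/1
#9 ori   r2, r1, 14 ; 0/11/15/2/0/1
#10 sub  r4, r4, r1 ; 0/11/15/2/65525/1
#11 xori  r1, r5, 0 ; 0/1/15/2/65525/1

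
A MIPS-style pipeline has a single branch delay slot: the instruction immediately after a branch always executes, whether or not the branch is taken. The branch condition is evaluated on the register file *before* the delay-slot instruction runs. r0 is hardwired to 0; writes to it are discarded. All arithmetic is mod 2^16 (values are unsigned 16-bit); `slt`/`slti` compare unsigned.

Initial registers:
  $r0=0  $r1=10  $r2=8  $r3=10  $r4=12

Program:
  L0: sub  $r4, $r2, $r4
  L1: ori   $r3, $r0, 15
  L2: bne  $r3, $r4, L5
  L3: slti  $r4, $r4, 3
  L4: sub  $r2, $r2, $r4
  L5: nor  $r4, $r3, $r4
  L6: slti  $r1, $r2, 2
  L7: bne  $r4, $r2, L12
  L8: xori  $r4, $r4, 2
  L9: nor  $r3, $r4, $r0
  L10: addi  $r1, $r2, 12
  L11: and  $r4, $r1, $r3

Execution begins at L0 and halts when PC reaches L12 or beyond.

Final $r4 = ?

  step pc=0: sub  $r4, $r2, $r4  regs=(0,10,8,10,65532)
  step pc=1: ori   $r3, $r0, 15  regs=(0,10,8,15,65532)
  step pc=2: bne  $r3, $r4, L5  cond=T  regs=(0,10,8,15,65532)
  step pc=3: slti  $r4, $r4, 3  regs=(0,10,8,15,0)
  step pc=5: nor  $r4, $r3, $r4  regs=(0,10,8,15,65520)
  step pc=6: slti  $r1, $r2, 2  regs=(0,0,8,15,65520)
  step pc=7: bne  $r4, $r2, L12  cond=T  regs=(0,0,8,15,65520)
  step pc=8: xori  $r4, $r4, 2  regs=(0,0,8,15,65522)

65522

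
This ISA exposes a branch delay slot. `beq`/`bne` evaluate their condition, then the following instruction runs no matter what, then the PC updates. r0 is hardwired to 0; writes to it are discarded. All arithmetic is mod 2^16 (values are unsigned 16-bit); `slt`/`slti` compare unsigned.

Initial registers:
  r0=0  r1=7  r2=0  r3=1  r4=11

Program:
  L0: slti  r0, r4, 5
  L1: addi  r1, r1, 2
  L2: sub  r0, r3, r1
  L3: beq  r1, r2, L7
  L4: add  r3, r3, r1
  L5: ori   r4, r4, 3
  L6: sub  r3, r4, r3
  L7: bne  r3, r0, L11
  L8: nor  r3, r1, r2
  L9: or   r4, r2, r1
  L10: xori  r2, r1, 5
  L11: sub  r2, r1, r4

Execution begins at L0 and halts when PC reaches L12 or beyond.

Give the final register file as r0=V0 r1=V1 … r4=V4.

[0] slti  r0, r4, 5  →  {r0:0, r1:7, r2:0, r3:1, r4:11}
[1] addi  r1, r1, 2  →  {r0:0, r1:9, r2:0, r3:1, r4:11}
[2] sub  r0, r3, r1  →  {r0:0, r1:9, r2:0, r3:1, r4:11}
[3] beq  r1, r2, L7  →  {r0:0, r1:9, r2:0, r3:1, r4:11}  ⟨branch fallthrough⟩
[4] add  r3, r3, r1  →  {r0:0, r1:9, r2:0, r3:10, r4:11}
[5] ori   r4, r4, 3  →  {r0:0, r1:9, r2:0, r3:10, r4:11}
[6] sub  r3, r4, r3  →  {r0:0, r1:9, r2:0, r3:1, r4:11}
[7] bne  r3, r0, L11  →  {r0:0, r1:9, r2:0, r3:1, r4:11}  ⟨branch taken⟩
[8] nor  r3, r1, r2  →  {r0:0, r1:9, r2:0, r3:65526, r4:11}
[11] sub  r2, r1, r4  →  {r0:0, r1:9, r2:65534, r3:65526, r4:11}

r0=0 r1=9 r2=65534 r3=65526 r4=11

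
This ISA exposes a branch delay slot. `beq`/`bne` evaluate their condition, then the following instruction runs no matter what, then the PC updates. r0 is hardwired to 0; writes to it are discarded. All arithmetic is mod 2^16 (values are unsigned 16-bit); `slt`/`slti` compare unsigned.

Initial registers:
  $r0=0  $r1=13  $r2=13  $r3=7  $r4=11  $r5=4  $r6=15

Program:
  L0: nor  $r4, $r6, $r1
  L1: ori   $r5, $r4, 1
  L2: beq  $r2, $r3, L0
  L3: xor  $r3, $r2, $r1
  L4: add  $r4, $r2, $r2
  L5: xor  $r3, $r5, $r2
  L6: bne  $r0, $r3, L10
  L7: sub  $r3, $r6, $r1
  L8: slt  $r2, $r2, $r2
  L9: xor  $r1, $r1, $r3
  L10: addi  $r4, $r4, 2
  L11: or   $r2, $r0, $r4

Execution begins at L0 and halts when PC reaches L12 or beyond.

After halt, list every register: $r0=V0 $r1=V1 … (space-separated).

  step pc=0: nor  $r4, $r6, $r1  regs=(0,13,13,7,65520,4,15)
  step pc=1: ori   $r5, $r4, 1  regs=(0,13,13,7,65520,65521,15)
  step pc=2: beq  $r2, $r3, L0  cond=F  regs=(0,13,13,7,65520,65521,15)
  step pc=3: xor  $r3, $r2, $r1  regs=(0,13,13,0,65520,65521,15)
  step pc=4: add  $r4, $r2, $r2  regs=(0,13,13,0,26,65521,15)
  step pc=5: xor  $r3, $r5, $r2  regs=(0,13,13,65532,26,65521,15)
  step pc=6: bne  $r0, $r3, L10  cond=T  regs=(0,13,13,65532,26,65521,15)
  step pc=7: sub  $r3, $r6, $r1  regs=(0,13,13,2,26,65521,15)
  step pc=10: addi  $r4, $r4, 2  regs=(0,13,13,2,28,65521,15)
  step pc=11: or   $r2, $r0, $r4  regs=(0,13,28,2,28,65521,15)

$r0=0 $r1=13 $r2=28 $r3=2 $r4=28 $r5=65521 $r6=15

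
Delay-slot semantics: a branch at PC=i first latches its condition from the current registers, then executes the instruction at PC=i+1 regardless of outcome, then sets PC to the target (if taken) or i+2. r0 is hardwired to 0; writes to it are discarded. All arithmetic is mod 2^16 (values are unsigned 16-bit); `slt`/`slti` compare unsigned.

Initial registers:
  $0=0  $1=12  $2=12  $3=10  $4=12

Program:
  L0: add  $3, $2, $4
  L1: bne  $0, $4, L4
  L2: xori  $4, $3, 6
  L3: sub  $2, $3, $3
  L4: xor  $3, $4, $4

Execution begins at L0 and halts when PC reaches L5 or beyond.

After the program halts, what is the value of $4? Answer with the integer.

30

[0] add  $3, $2, $4  →  {$0:0, $1:12, $2:12, $3:24, $4:12}
[1] bne  $0, $4, L4  →  {$0:0, $1:12, $2:12, $3:24, $4:12}  ⟨branch taken⟩
[2] xori  $4, $3, 6  →  {$0:0, $1:12, $2:12, $3:24, $4:30}
[4] xor  $3, $4, $4  →  {$0:0, $1:12, $2:12, $3:0, $4:30}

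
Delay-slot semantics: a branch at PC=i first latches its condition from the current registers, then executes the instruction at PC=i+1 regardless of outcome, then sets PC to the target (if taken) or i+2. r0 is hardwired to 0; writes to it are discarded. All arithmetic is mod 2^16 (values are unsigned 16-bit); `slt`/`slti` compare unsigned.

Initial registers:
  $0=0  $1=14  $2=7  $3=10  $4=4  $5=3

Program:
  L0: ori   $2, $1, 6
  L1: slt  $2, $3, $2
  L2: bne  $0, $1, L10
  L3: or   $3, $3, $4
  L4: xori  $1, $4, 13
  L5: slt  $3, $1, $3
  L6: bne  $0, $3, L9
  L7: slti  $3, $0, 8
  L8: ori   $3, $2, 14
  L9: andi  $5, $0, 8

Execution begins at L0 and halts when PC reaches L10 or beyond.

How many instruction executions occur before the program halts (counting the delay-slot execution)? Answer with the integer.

[0] ori   $2, $1, 6  →  {$0:0, $1:14, $2:14, $3:10, $4:4, $5:3}
[1] slt  $2, $3, $2  →  {$0:0, $1:14, $2:1, $3:10, $4:4, $5:3}
[2] bne  $0, $1, L10  →  {$0:0, $1:14, $2:1, $3:10, $4:4, $5:3}  ⟨branch taken⟩
[3] or   $3, $3, $4  →  {$0:0, $1:14, $2:1, $3:14, $4:4, $5:3}

4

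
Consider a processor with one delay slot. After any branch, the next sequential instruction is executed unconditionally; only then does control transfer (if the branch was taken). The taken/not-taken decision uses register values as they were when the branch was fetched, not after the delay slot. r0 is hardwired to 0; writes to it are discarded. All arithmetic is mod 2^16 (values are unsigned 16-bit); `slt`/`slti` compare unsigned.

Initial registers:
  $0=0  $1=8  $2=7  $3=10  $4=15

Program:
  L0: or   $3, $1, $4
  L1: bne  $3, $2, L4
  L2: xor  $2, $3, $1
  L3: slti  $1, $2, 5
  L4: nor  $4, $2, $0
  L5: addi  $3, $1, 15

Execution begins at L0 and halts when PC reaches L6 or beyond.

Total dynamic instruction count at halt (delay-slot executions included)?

5

PC=0  or   $3, $1, $4        | $0=0 $1=8 $2=7 $3=15 $4=15
PC=1  bne  $3, $2, L4        | $0=0 $1=8 $2=7 $3=15 $4=15  [TAKEN]
PC=2  xor  $2, $3, $1        | $0=0 $1=8 $2=7 $3=15 $4=15
PC=4  nor  $4, $2, $0        | $0=0 $1=8 $2=7 $3=15 $4=65528
PC=5  addi  $3, $1, 15       | $0=0 $1=8 $2=7 $3=23 $4=65528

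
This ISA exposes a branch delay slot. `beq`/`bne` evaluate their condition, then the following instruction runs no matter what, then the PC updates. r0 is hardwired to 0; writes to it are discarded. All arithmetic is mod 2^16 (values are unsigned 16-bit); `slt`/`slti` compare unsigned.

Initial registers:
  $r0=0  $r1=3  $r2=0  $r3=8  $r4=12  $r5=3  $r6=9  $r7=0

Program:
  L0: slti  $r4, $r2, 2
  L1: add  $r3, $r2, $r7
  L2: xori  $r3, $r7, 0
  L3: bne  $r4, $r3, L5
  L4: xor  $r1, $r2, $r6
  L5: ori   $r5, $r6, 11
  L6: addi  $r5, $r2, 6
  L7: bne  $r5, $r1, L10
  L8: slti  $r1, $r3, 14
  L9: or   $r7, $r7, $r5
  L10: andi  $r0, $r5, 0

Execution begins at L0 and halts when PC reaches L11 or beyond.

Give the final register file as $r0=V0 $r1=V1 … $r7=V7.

[0] slti  $r4, $r2, 2  →  {$r0:0, $r1:3, $r2:0, $r3:8, $r4:1, $r5:3, $r6:9, $r7:0}
[1] add  $r3, $r2, $r7  →  {$r0:0, $r1:3, $r2:0, $r3:0, $r4:1, $r5:3, $r6:9, $r7:0}
[2] xori  $r3, $r7, 0  →  {$r0:0, $r1:3, $r2:0, $r3:0, $r4:1, $r5:3, $r6:9, $r7:0}
[3] bne  $r4, $r3, L5  →  {$r0:0, $r1:3, $r2:0, $r3:0, $r4:1, $r5:3, $r6:9, $r7:0}  ⟨branch taken⟩
[4] xor  $r1, $r2, $r6  →  {$r0:0, $r1:9, $r2:0, $r3:0, $r4:1, $r5:3, $r6:9, $r7:0}
[5] ori   $r5, $r6, 11  →  {$r0:0, $r1:9, $r2:0, $r3:0, $r4:1, $r5:11, $r6:9, $r7:0}
[6] addi  $r5, $r2, 6  →  {$r0:0, $r1:9, $r2:0, $r3:0, $r4:1, $r5:6, $r6:9, $r7:0}
[7] bne  $r5, $r1, L10  →  {$r0:0, $r1:9, $r2:0, $r3:0, $r4:1, $r5:6, $r6:9, $r7:0}  ⟨branch taken⟩
[8] slti  $r1, $r3, 14  →  {$r0:0, $r1:1, $r2:0, $r3:0, $r4:1, $r5:6, $r6:9, $r7:0}
[10] andi  $r0, $r5, 0  →  {$r0:0, $r1:1, $r2:0, $r3:0, $r4:1, $r5:6, $r6:9, $r7:0}

$r0=0 $r1=1 $r2=0 $r3=0 $r4=1 $r5=6 $r6=9 $r7=0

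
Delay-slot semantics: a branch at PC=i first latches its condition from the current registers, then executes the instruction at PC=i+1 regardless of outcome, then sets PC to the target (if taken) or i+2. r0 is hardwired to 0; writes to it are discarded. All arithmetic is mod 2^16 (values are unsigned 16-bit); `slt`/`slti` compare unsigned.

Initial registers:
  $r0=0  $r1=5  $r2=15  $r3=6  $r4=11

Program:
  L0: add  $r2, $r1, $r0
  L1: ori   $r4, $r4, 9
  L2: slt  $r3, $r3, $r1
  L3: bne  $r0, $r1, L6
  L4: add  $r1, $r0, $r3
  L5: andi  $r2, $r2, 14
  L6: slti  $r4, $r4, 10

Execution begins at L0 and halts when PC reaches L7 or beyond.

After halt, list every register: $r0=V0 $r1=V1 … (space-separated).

$r0=0 $r1=0 $r2=5 $r3=0 $r4=0

  step pc=0: add  $r2, $r1, $r0  regs=(0,5,5,6,11)
  step pc=1: ori   $r4, $r4, 9  regs=(0,5,5,6,11)
  step pc=2: slt  $r3, $r3, $r1  regs=(0,5,5,0,11)
  step pc=3: bne  $r0, $r1, L6  cond=T  regs=(0,5,5,0,11)
  step pc=4: add  $r1, $r0, $r3  regs=(0,0,5,0,11)
  step pc=6: slti  $r4, $r4, 10  regs=(0,0,5,0,0)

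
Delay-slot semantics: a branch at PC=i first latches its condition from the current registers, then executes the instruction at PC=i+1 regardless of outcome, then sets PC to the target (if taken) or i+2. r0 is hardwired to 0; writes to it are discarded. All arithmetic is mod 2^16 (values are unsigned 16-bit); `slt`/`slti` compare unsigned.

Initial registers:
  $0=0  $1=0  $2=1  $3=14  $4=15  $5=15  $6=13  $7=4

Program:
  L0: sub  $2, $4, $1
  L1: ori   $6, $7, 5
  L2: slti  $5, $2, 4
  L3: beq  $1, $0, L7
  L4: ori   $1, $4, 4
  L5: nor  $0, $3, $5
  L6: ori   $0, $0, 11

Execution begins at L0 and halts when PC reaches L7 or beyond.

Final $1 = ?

#0 sub  $2, $4, $1 ; 0/0/15/14/15/15/13/4
#1 ori   $6, $7, 5 ; 0/0/15/14/15/15/5/4
#2 slti  $5, $2, 4 ; 0/0/15/14/15/0/5/4
#3 beq  $1, $0, L7 ; 0/0/15/14/15/0/5/4 ; →target
#4 ori   $1, $4, 4 ; 0/15/15/14/15/0/5/4

15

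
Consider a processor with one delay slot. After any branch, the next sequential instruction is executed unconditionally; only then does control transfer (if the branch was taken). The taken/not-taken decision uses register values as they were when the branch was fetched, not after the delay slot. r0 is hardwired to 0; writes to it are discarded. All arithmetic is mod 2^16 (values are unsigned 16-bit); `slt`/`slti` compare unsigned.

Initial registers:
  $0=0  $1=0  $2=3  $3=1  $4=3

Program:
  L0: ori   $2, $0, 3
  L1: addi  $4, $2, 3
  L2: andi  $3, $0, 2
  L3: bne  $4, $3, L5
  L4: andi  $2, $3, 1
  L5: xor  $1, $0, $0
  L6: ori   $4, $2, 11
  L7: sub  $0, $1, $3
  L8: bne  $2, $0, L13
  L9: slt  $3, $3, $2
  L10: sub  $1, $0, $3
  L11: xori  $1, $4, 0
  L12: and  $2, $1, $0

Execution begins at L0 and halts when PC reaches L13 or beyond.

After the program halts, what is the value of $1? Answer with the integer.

  step pc=0: ori   $2, $0, 3  regs=(0,0,3,1,3)
  step pc=1: addi  $4, $2, 3  regs=(0,0,3,1,6)
  step pc=2: andi  $3, $0, 2  regs=(0,0,3,0,6)
  step pc=3: bne  $4, $3, L5  cond=T  regs=(0,0,3,0,6)
  step pc=4: andi  $2, $3, 1  regs=(0,0,0,0,6)
  step pc=5: xor  $1, $0, $0  regs=(0,0,0,0,6)
  step pc=6: ori   $4, $2, 11  regs=(0,0,0,0,11)
  step pc=7: sub  $0, $1, $3  regs=(0,0,0,0,11)
  step pc=8: bne  $2, $0, L13  cond=F  regs=(0,0,0,0,11)
  step pc=9: slt  $3, $3, $2  regs=(0,0,0,0,11)
  step pc=10: sub  $1, $0, $3  regs=(0,0,0,0,11)
  step pc=11: xori  $1, $4, 0  regs=(0,11,0,0,11)
  step pc=12: and  $2, $1, $0  regs=(0,11,0,0,11)

11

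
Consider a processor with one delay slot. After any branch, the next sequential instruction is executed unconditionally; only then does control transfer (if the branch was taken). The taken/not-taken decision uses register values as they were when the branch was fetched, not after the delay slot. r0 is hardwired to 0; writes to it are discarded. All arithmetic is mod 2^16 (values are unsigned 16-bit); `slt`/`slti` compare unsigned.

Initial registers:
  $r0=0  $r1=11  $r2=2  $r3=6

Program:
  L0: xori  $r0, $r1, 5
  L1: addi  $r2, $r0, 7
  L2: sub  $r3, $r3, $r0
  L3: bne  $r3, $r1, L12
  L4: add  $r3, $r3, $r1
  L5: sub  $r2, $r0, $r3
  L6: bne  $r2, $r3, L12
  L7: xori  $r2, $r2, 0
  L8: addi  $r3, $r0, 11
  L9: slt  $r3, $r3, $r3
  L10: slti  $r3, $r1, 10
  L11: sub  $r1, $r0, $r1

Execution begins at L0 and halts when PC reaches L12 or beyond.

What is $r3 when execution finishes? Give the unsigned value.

PC=0  xori  $r0, $r1, 5      | $r0=0 $r1=11 $r2=2 $r3=6
PC=1  addi  $r2, $r0, 7      | $r0=0 $r1=11 $r2=7 $r3=6
PC=2  sub  $r3, $r3, $r0     | $r0=0 $r1=11 $r2=7 $r3=6
PC=3  bne  $r3, $r1, L12     | $r0=0 $r1=11 $r2=7 $r3=6  [TAKEN]
PC=4  add  $r3, $r3, $r1     | $r0=0 $r1=11 $r2=7 $r3=17

17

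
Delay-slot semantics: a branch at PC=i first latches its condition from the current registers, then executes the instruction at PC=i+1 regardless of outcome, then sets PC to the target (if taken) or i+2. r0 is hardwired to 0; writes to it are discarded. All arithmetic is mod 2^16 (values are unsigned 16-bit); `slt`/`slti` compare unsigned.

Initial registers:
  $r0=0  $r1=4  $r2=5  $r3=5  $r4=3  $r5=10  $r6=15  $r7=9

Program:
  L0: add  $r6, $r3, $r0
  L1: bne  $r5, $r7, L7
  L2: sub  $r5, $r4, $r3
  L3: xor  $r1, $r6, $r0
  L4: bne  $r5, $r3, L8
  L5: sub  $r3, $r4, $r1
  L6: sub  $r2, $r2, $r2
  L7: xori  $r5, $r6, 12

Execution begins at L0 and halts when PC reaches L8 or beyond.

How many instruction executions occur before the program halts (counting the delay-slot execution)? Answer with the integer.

[0] add  $r6, $r3, $r0  →  {$r0:0, $r1:4, $r2:5, $r3:5, $r4:3, $r5:10, $r6:5, $r7:9}
[1] bne  $r5, $r7, L7  →  {$r0:0, $r1:4, $r2:5, $r3:5, $r4:3, $r5:10, $r6:5, $r7:9}  ⟨branch taken⟩
[2] sub  $r5, $r4, $r3  →  {$r0:0, $r1:4, $r2:5, $r3:5, $r4:3, $r5:65534, $r6:5, $r7:9}
[7] xori  $r5, $r6, 12  →  {$r0:0, $r1:4, $r2:5, $r3:5, $r4:3, $r5:9, $r6:5, $r7:9}

4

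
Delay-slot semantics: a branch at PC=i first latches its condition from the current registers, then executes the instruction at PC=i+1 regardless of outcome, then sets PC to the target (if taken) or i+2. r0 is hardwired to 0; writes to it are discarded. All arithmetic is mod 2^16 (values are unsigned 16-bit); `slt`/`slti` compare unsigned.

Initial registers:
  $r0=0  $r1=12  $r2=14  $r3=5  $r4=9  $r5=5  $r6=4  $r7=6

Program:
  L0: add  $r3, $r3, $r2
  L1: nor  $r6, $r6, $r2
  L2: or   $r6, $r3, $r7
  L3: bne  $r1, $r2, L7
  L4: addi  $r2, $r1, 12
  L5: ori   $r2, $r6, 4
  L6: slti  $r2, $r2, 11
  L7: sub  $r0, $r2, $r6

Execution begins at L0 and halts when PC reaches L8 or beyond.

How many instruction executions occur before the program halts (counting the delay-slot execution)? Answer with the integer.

#0 add  $r3, $r3, $r2 ; 0/12/14/19/9/5/4/6
#1 nor  $r6, $r6, $r2 ; 0/12/14/19/9/5/65521/6
#2 or   $r6, $r3, $r7 ; 0/12/14/19/9/5/23/6
#3 bne  $r1, $r2, L7 ; 0/12/14/19/9/5/23/6 ; →target
#4 addi  $r2, $r1, 12 ; 0/12/24/19/9/5/23/6
#7 sub  $r0, $r2, $r6 ; 0/12/24/19/9/5/23/6

6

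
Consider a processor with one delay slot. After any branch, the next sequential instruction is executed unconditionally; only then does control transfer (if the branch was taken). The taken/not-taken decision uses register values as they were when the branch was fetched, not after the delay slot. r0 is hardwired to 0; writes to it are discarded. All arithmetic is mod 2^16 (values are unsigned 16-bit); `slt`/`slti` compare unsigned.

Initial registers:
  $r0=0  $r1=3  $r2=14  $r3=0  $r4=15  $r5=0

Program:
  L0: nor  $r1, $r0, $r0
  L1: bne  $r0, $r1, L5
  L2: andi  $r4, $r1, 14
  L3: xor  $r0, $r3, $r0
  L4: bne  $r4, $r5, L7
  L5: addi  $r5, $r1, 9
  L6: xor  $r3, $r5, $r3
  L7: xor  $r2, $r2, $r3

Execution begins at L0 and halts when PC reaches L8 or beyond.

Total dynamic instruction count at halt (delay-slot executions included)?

[0] nor  $r1, $r0, $r0  →  {$r0:0, $r1:65535, $r2:14, $r3:0, $r4:15, $r5:0}
[1] bne  $r0, $r1, L5  →  {$r0:0, $r1:65535, $r2:14, $r3:0, $r4:15, $r5:0}  ⟨branch taken⟩
[2] andi  $r4, $r1, 14  →  {$r0:0, $r1:65535, $r2:14, $r3:0, $r4:14, $r5:0}
[5] addi  $r5, $r1, 9  →  {$r0:0, $r1:65535, $r2:14, $r3:0, $r4:14, $r5:8}
[6] xor  $r3, $r5, $r3  →  {$r0:0, $r1:65535, $r2:14, $r3:8, $r4:14, $r5:8}
[7] xor  $r2, $r2, $r3  →  {$r0:0, $r1:65535, $r2:6, $r3:8, $r4:14, $r5:8}

6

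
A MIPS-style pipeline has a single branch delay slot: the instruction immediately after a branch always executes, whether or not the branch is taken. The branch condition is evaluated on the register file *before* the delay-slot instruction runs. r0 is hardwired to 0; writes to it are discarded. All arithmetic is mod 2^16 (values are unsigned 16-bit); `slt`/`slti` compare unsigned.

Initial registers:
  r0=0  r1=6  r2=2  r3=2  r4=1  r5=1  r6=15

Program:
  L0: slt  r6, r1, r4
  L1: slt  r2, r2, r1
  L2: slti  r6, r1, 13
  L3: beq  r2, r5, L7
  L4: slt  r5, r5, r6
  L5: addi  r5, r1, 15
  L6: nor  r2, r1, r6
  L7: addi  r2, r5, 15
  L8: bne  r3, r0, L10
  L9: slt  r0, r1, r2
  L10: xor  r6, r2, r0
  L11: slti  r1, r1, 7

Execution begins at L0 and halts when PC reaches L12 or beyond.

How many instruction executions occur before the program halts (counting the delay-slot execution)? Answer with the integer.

#0 slt  r6, r1, r4 ; 0/6/2/2/1/1/0
#1 slt  r2, r2, r1 ; 0/6/1/2/1/1/0
#2 slti  r6, r1, 13 ; 0/6/1/2/1/1/1
#3 beq  r2, r5, L7 ; 0/6/1/2/1/1/1 ; →target
#4 slt  r5, r5, r6 ; 0/6/1/2/1/0/1
#7 addi  r2, r5, 15 ; 0/6/15/2/1/0/1
#8 bne  r3, r0, L10 ; 0/6/15/2/1/0/1 ; →target
#9 slt  r0, r1, r2 ; 0/6/15/2/1/0/1
#10 xor  r6, r2, r0 ; 0/6/15/2/1/0/15
#11 slti  r1, r1, 7 ; 0/1/15/2/1/0/15

10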